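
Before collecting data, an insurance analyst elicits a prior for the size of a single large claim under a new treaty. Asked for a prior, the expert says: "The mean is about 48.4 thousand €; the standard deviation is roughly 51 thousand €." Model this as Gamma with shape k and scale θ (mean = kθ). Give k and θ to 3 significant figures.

For Gamma(k, scale θ): mean = kθ, variance = kθ², so CV = 1/√k.
CV = SD/mean = 51/48.4 = 1.054, hence k = 1/CV² = 0.901.
Then θ = mean/k = 48.4/0.901 = 53.7.

k ≈ 0.901, θ ≈ 53.7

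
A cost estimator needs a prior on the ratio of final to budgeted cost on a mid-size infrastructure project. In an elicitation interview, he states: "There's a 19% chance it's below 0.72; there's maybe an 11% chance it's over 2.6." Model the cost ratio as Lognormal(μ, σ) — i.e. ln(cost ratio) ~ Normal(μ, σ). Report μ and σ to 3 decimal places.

If T ~ Lognormal(μ,σ) then ln T ~ Normal(μ,σ), so the p-quantile of ln T is μ + z_p·σ.
ln(0.72) = -0.3285 and ln(2.6) = 0.9555; z_{0.19} = -0.8779, z_{0.89} = 1.227.
σ = (0.9555 − -0.3285)/(1.227 − (-0.8779)) = 0.610.
μ = -0.3285 − (-0.8779)·0.610 = 0.207.

μ ≈ 0.207, σ ≈ 0.610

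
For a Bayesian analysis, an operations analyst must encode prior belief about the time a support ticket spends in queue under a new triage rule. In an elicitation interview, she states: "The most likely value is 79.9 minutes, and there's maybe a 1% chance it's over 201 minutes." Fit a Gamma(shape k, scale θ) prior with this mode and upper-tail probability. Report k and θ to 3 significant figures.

Gamma(k,θ) with k>1 has mode (k−1)θ, so θ = 79.9/(k−1).
Need P(X < 201) = 0.99 with θ tied to k this way. Start at k = 2, θ = 79.9: P(X<201) ≈ 0.716.
Too low — raise k to concentrate. Iterating converges to k ≈ 6.51.
Then θ = 79.9/(6.51−1) ≈ 14.5.

k ≈ 6.51, θ ≈ 14.5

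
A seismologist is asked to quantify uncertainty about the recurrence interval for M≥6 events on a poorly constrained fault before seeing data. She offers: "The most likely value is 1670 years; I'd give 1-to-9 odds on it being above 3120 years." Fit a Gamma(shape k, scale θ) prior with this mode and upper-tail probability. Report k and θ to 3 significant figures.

k ≈ 5.89, θ ≈ 342

Gamma(k,θ) with k>1 has mode (k−1)θ, so θ = 1670/(k−1).
Need P(X < 3120) = 0.9 with θ tied to k this way. Start at k = 2, θ = 1670: P(X<3120) ≈ 0.557.
Too low — raise k to concentrate. Iterating converges to k ≈ 5.89.
Then θ = 1670/(5.89−1) ≈ 342.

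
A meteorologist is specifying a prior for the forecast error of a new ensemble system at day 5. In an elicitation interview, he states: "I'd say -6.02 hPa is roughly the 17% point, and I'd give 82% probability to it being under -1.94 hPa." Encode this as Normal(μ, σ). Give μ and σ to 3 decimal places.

μ = -3.938, σ = 2.182

The p-quantile of Normal(μ,σ) is μ + z_p·σ, with z_{0.17} = -0.9542 and z_{0.82} = 0.9154.
Eliminate σ: μ = (z₂·x₁ − z₁·x₂)/(z₂ − z₁) = (0.9154·-6.02 − (-0.9542)·-1.94)/1.87 = -3.938.
Then σ = (x₂ − x₁)/(z₂ − z₁) = (-1.94 − -6.02)/1.87 = 2.182.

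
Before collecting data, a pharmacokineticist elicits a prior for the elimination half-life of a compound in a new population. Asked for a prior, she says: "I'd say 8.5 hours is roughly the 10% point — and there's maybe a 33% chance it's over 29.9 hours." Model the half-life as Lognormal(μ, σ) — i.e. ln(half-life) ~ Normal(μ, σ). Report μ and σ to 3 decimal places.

If T ~ Lognormal(μ,σ) then ln T ~ Normal(μ,σ), so the p-quantile of ln T is μ + z_p·σ.
ln(8.5) = 2.14 and ln(29.9) = 3.398; z_{0.1} = -1.282, z_{0.67} = 0.4399.
σ = (3.398 − 2.14)/(0.4399 − (-1.282)) = 0.731.
μ = 2.14 − (-1.282)·0.731 = 3.076.

μ ≈ 3.076, σ ≈ 0.731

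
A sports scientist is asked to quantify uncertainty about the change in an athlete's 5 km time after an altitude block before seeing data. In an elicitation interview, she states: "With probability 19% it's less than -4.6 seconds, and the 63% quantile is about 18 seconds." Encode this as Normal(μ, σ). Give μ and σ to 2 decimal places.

μ = 11.80, σ = 18.68

The p-quantile of Normal(μ,σ) is μ + z_p·σ, with z_{0.19} = -0.8779 and z_{0.63} = 0.3319.
Eliminate σ: μ = (z₂·x₁ − z₁·x₂)/(z₂ − z₁) = (0.3319·-4.6 − (-0.8779)·18)/1.21 = 11.80.
Then σ = (x₂ − x₁)/(z₂ − z₁) = (18 − -4.6)/1.21 = 18.68.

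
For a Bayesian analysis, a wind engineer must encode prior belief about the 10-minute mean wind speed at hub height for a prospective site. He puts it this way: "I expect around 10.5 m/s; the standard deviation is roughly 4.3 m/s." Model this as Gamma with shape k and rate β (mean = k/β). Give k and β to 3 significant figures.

For Gamma(k, rate β): mean = k/β, variance = k/β², so CV = 1/√k.
CV = SD/mean = 4.3/10.5 = 0.4095, hence k = 1/CV² = 5.96.
Then β = k/mean = 5.96/10.5 = 0.568.

k ≈ 5.96, β ≈ 0.568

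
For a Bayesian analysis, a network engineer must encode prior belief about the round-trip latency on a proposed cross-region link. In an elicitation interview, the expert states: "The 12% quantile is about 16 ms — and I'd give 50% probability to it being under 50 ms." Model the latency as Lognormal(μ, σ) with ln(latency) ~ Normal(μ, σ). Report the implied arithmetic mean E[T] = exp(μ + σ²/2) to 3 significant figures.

If T ~ Lognormal(μ,σ) then ln T ~ Normal(μ,σ), so the p-quantile of ln T is μ + z_p·σ.
ln(16) = 2.773 and ln(50) = 3.912; z_{0.12} = -1.175, z_{0.5} = 0.
σ = (3.912 − 2.773)/(0 − (-1.175)) = 0.970.
μ = 2.773 − (-1.175)·0.970 = 3.912.
E[T] = exp(μ + σ²/2) = exp(3.912 + 0.4702) = 80 ms.

E[T] ≈ 80 ms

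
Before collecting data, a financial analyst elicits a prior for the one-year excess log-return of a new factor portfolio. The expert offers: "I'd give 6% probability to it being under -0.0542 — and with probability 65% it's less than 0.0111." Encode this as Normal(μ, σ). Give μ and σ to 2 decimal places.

The p-quantile of Normal(μ,σ) is μ + z_p·σ, with z_{0.06} = -1.555 and z_{0.65} = 0.3853.
Eliminate σ: μ = (z₂·x₁ − z₁·x₂)/(z₂ − z₁) = (0.3853·-0.0542 − (-1.555)·0.0111)/1.94 = -0.00.
Then σ = (x₂ − x₁)/(z₂ − z₁) = (0.0111 − -0.0542)/1.94 = 0.03.

μ = -0.00, σ = 0.03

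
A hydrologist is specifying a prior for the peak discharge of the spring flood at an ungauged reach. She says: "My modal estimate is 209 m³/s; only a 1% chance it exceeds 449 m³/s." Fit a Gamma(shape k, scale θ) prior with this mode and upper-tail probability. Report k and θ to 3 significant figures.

Gamma(k,θ) with k>1 has mode (k−1)θ, so θ = 209/(k−1).
Need P(X < 449) = 0.99 with θ tied to k this way. Start at k = 2, θ = 209: P(X<449) ≈ 0.633.
Too low — raise k to concentrate. Iterating converges to k ≈ 9.28.
Then θ = 209/(9.28−1) ≈ 25.2.

k ≈ 9.28, θ ≈ 25.2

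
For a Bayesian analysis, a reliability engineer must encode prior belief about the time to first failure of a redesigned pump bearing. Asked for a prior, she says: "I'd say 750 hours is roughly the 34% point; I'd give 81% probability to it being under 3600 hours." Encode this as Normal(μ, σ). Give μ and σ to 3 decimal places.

For Normal(μ,σ), the p-quantile is μ + z_p·σ. Here z_{0.34} = -0.4125, z_{0.81} = 0.8779.
So 750 = μ − 0.4125σ and 3600 = μ + 0.8779σ.
Subtracting: σ = (3600 − 750)/(0.8779 − (-0.4125)) = 2208.687.
Then μ = 750 − (-0.4125)·2208.687 = 1661.002.

μ = 1661.002, σ = 2208.687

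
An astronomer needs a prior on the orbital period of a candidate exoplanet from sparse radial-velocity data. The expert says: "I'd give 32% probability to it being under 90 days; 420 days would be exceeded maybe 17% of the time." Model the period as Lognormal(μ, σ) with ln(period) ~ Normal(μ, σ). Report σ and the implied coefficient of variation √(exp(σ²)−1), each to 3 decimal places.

σ ≈ 1.083, CV ≈ 1.495

If T ~ Lognormal(μ,σ) then ln T ~ Normal(μ,σ), so the p-quantile of ln T is μ + z_p·σ.
ln(90) = 4.5 and ln(420) = 6.04; z_{0.32} = -0.4677, z_{0.83} = 0.9542.
σ = (6.04 − 4.5)/(0.9542 − (-0.4677)) = 1.083.
μ = 4.5 − (-0.4677)·1.083 = 5.007.
CV = √(exp(σ²)−1) = √(exp(1.1738)−1) = 1.495.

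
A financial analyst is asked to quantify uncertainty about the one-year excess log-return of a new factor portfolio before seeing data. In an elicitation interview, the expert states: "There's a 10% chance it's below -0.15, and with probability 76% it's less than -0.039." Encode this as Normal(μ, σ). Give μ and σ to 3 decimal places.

μ = -0.078, σ = 0.056

For Normal(μ,σ), the p-quantile is μ + z_p·σ. Here z_{0.1} = -1.282, z_{0.76} = 0.7063.
So -0.15 = μ − 1.282σ and -0.039 = μ + 0.7063σ.
Subtracting: σ = (-0.039 − -0.15)/(0.7063 − (-1.282)) = 0.056.
Then μ = -0.15 − (-1.282)·0.056 = -0.078.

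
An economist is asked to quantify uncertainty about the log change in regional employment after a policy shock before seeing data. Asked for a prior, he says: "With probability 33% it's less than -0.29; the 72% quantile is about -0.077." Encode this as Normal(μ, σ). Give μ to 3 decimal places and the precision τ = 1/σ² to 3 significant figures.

μ = -0.198, τ = 23.1

For Normal(μ,σ), the p-quantile is μ + z_p·σ. Here z_{0.33} = -0.4399, z_{0.72} = 0.5828.
So -0.29 = μ − 0.4399σ and -0.077 = μ + 0.5828σ.
Subtracting: σ = (-0.077 − -0.29)/(0.5828 − (-0.4399)) = 0.208.
Then μ = -0.29 − (-0.4399)·0.208 = -0.198.
Precision τ = 1/σ² = 1/0.2083² = 23.1.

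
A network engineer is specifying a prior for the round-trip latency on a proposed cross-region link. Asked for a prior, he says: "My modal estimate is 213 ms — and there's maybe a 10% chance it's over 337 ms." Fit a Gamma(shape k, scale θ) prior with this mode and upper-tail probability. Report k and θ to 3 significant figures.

Gamma(k,θ) with k>1 has mode (k−1)θ, so θ = 213/(k−1).
Need P(X < 337) = 0.9 with θ tied to k this way. Start at k = 2, θ = 213: P(X<337) ≈ 0.469.
Too low — raise k to concentrate. Iterating converges to k ≈ 9.91.
Then θ = 213/(9.91−1) ≈ 23.9.

k ≈ 9.91, θ ≈ 23.9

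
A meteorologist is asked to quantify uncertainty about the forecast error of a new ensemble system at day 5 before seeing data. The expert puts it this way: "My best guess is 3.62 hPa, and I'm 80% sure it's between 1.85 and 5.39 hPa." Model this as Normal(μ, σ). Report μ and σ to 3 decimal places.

A symmetric 80% interval runs μ ± z·σ with z = 1.282.
Half-width = 1.77, so σ = 1.77/1.282 = 1.381.
μ is the stated best guess, 3.620.

μ = 3.620, σ = 1.381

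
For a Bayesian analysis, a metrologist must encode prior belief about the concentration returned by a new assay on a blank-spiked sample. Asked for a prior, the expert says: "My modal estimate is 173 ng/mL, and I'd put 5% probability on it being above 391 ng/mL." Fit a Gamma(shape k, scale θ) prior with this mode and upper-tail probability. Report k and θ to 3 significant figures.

Gamma(k,θ) with k>1 has mode (k−1)θ, so θ = 173/(k−1).
Need P(X < 391) = 0.95 with θ tied to k this way. Start at k = 2, θ = 173: P(X<391) ≈ 0.660.
Too low — raise k to concentrate. Iterating converges to k ≈ 5.13.
Then θ = 173/(5.13−1) ≈ 41.9.

k ≈ 5.13, θ ≈ 41.9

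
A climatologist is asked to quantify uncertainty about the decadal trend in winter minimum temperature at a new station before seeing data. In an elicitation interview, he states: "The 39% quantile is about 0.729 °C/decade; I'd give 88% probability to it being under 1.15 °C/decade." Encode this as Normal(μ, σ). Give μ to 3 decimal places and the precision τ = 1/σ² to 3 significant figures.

For Normal(μ,σ), the p-quantile is μ + z_p·σ. Here z_{0.39} = -0.2793, z_{0.88} = 1.175.
So 0.729 = μ − 0.2793σ and 1.15 = μ + 1.175σ.
Subtracting: σ = (1.15 − 0.729)/(1.175 − (-0.2793)) = 0.289.
Then μ = 0.729 − (-0.2793)·0.289 = 0.810.
Precision τ = 1/σ² = 1/0.2895² = 11.9.

μ = 0.810, τ = 11.9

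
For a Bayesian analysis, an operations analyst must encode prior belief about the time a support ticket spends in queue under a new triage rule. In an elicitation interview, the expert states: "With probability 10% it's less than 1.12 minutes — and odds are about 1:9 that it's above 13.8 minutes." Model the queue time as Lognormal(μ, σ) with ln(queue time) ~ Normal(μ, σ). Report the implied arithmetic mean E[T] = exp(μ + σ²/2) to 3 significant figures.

If T ~ Lognormal(μ,σ) then ln T ~ Normal(μ,σ), so the p-quantile of ln T is μ + z_p·σ.
ln(1.12) = 0.1133 and ln(13.8) = 2.625; z_{0.1} = -1.282, z_{0.9} = 1.282.
σ = (2.625 − 0.1133)/(1.282 − (-1.282)) = 0.980.
μ = 0.1133 − (-1.282)·0.980 = 1.369.
E[T] = exp(μ + σ²/2) = exp(1.369 + 0.4800) = 6.35 minutes.

E[T] ≈ 6.35 minutes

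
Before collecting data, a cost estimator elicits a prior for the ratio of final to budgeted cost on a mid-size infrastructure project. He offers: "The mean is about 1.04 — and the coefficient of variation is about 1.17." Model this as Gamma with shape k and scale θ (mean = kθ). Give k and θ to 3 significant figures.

k ≈ 0.731, θ ≈ 1.42

For Gamma(k, scale θ): mean = kθ, variance = kθ², so CV = 1/√k.
CV = 1.17, hence k = 1/CV² = 0.731.
Then θ = mean/k = 1.04/0.731 = 1.42.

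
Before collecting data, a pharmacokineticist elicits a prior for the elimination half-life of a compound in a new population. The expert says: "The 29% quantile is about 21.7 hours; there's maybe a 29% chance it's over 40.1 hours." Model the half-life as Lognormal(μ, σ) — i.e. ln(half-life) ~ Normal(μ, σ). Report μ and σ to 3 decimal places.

If T ~ Lognormal(μ,σ) then ln T ~ Normal(μ,σ), so the p-quantile of ln T is μ + z_p·σ.
ln(21.7) = 3.077 and ln(40.1) = 3.691; z_{0.29} = -0.5534, z_{0.71} = 0.5534.
σ = (3.691 − 3.077)/(0.5534 − (-0.5534)) = 0.555.
μ = 3.077 − (-0.5534)·0.555 = 3.384.

μ ≈ 3.384, σ ≈ 0.555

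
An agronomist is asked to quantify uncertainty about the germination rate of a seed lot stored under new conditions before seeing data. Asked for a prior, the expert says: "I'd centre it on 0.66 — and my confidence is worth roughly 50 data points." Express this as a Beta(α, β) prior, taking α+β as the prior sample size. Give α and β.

Under the effective-sample-size interpretation, Beta(α, β) has prior mean α/(α+β) and prior sample size α+β.
So α+β = 50 and α/(α+β) = 0.66, giving α = 0.66·50 = 33 and β = 50 − 33 = 17.

α = 33, β = 17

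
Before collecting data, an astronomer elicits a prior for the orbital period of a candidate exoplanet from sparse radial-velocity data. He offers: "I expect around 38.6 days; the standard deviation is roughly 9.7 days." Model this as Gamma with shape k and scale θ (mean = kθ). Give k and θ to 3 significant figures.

k ≈ 15.8, θ ≈ 2.44

For Gamma(k, scale θ): mean = kθ, variance = kθ², so CV = 1/√k.
CV = SD/mean = 9.7/38.6 = 0.2513, hence k = 1/CV² = 15.8.
Then θ = mean/k = 38.6/15.8 = 2.44.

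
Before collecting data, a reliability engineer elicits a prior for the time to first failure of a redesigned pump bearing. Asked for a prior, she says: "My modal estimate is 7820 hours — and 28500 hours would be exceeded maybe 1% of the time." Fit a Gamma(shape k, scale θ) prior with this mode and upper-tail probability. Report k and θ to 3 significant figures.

Gamma(k,θ) with k>1 has mode (k−1)θ, so θ = 7820/(k−1).
Need P(X < 28500) = 0.99 with θ tied to k this way. Start at k = 2, θ = 7820: P(X<28500) ≈ 0.879.
Too low — raise k to concentrate. Iterating converges to k ≈ 3.56.
Then θ = 7820/(3.56−1) ≈ 3050.

k ≈ 3.56, θ ≈ 3050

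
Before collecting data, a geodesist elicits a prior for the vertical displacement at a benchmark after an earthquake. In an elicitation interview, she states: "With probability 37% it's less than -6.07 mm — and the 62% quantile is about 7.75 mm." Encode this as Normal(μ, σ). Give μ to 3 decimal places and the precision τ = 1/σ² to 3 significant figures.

μ = 1.126, τ = 0.00213

For Normal(μ,σ), the p-quantile is μ + z_p·σ. Here z_{0.37} = -0.3319, z_{0.62} = 0.3055.
So -6.07 = μ − 0.3319σ and 7.75 = μ + 0.3055σ.
Subtracting: σ = (7.75 − -6.07)/(0.3055 − (-0.3319)) = 21.684.
Then μ = -6.07 − (-0.3319)·21.684 = 1.126.
Precision τ = 1/σ² = 1/21.68² = 0.00213.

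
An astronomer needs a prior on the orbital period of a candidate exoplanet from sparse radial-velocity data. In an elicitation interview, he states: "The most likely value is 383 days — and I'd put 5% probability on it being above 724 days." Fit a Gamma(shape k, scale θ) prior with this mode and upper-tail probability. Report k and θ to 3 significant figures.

Gamma(k,θ) with k>1 has mode (k−1)θ, so θ = 383/(k−1).
Need P(X < 724) = 0.95 with θ tied to k this way. Start at k = 2, θ = 383: P(X<724) ≈ 0.563.
Too low — raise k to concentrate. Iterating converges to k ≈ 7.86.
Then θ = 383/(7.86−1) ≈ 55.8.

k ≈ 7.86, θ ≈ 55.8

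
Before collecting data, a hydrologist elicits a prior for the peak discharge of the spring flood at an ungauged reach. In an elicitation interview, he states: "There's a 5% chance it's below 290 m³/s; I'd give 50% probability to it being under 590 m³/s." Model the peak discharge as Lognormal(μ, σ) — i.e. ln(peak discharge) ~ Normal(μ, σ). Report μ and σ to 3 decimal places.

μ ≈ 6.380, σ ≈ 0.432

If T ~ Lognormal(μ,σ) then ln T ~ Normal(μ,σ), so the p-quantile of ln T is μ + z_p·σ.
ln(290) = 5.67 and ln(590) = 6.38; z_{0.05} = -1.645, z_{0.5} = 0.
σ = (6.38 − 5.67)/(0 − (-1.645)) = 0.432.
μ = 5.67 − (-1.645)·0.432 = 6.380.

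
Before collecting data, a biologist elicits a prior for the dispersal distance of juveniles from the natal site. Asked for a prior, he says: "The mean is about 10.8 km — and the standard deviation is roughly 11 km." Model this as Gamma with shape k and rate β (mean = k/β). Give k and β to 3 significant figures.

For Gamma(k, rate β): mean = k/β, variance = k/β², so CV = 1/√k.
CV = SD/mean = 11/10.8 = 1.019, hence k = 1/CV² = 0.964.
Then β = k/mean = 0.964/10.8 = 0.0893.

k ≈ 0.964, β ≈ 0.0893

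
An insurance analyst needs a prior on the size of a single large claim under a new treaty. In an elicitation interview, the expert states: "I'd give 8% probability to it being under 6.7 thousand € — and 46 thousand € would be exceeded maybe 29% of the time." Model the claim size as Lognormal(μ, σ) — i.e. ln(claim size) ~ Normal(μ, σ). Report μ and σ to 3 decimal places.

If T ~ Lognormal(μ,σ) then ln T ~ Normal(μ,σ), so the p-quantile of ln T is μ + z_p·σ.
ln(6.7) = 1.902 and ln(46) = 3.829; z_{0.08} = -1.405, z_{0.71} = 0.5534.
σ = (3.829 − 1.902)/(0.5534 − (-1.405)) = 0.984.
μ = 1.902 − (-1.405)·0.984 = 3.284.

μ ≈ 3.284, σ ≈ 0.984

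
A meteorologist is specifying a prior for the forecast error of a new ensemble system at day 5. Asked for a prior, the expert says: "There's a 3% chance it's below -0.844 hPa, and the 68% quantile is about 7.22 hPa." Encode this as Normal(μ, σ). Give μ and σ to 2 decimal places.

μ = 5.61, σ = 3.43

For Normal(μ,σ), the p-quantile is μ + z_p·σ. Here z_{0.03} = -1.881, z_{0.68} = 0.4677.
So -0.844 = μ − 1.881σ and 7.22 = μ + 0.4677σ.
Subtracting: σ = (7.22 − -0.844)/(0.4677 − (-1.881)) = 3.43.
Then μ = -0.844 − (-1.881)·3.43 = 5.61.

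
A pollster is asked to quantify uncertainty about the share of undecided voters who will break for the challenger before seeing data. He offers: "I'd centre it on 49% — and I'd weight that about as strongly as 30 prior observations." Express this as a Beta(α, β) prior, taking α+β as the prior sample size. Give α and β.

Under the effective-sample-size interpretation, Beta(α, β) has prior mean α/(α+β) and prior sample size α+β.
So α+β = 30 and α/(α+β) = 0.49, giving α = 0.49·30 = 14.7 and β = 30 − 14.7 = 15.3.

α = 14.7, β = 15.3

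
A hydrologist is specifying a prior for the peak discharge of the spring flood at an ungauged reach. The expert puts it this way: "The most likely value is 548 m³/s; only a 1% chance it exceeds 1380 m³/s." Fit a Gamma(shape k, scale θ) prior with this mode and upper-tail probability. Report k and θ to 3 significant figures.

Gamma(k,θ) with k>1 has mode (k−1)θ, so θ = 548/(k−1).
Need P(X < 1380) = 0.99 with θ tied to k this way. Start at k = 2, θ = 548: P(X<1380) ≈ 0.716.
Too low — raise k to concentrate. Iterating converges to k ≈ 6.49.
Then θ = 548/(6.49−1) ≈ 99.7.

k ≈ 6.49, θ ≈ 99.7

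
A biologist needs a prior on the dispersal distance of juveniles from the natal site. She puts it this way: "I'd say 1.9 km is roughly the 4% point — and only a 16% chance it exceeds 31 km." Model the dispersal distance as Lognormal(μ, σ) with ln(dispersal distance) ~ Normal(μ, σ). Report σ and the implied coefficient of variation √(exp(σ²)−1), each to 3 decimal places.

If T ~ Lognormal(μ,σ) then ln T ~ Normal(μ,σ), so the p-quantile of ln T is μ + z_p·σ.
ln(1.9) = 0.6419 and ln(31) = 3.434; z_{0.04} = -1.751, z_{0.84} = 0.9945.
σ = (3.434 − 0.6419)/(0.9945 − (-1.751)) = 1.017.
μ = 0.6419 − (-1.751)·1.017 = 2.423.
CV = √(exp(σ²)−1) = √(exp(1.0345)−1) = 1.347.

σ ≈ 1.017, CV ≈ 1.347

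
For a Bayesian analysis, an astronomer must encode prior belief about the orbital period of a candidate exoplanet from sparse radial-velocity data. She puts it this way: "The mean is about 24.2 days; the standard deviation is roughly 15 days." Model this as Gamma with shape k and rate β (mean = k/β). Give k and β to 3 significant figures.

For Gamma(k, rate β): mean = k/β, variance = k/β², so CV = 1/√k.
CV = SD/mean = 15/24.2 = 0.6198, hence k = 1/CV² = 2.6.
Then β = k/mean = 2.6/24.2 = 0.108.

k ≈ 2.6, β ≈ 0.108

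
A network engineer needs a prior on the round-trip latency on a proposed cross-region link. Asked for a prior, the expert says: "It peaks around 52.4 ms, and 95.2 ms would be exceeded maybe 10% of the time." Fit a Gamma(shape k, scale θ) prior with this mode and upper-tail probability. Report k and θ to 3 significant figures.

k ≈ 6.35, θ ≈ 9.8

Gamma(k,θ) with k>1 has mode (k−1)θ, so θ = 52.4/(k−1).
Need P(X < 95.2) = 0.9 with θ tied to k this way. Start at k = 2, θ = 52.4: P(X<95.2) ≈ 0.542.
Too low — raise k to concentrate. Iterating converges to k ≈ 6.35.
Then θ = 52.4/(6.35−1) ≈ 9.8.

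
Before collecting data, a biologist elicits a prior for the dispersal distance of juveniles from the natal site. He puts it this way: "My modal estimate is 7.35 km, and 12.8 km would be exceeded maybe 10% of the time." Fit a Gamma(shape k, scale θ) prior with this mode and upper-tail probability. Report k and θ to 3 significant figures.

k ≈ 7.17, θ ≈ 1.19

Gamma(k,θ) with k>1 has mode (k−1)θ, so θ = 7.35/(k−1).
Need P(X < 12.8) = 0.9 with θ tied to k this way. Start at k = 2, θ = 7.35: P(X<12.8) ≈ 0.520.
Too low — raise k to concentrate. Iterating converges to k ≈ 7.17.
Then θ = 7.35/(7.17−1) ≈ 1.19.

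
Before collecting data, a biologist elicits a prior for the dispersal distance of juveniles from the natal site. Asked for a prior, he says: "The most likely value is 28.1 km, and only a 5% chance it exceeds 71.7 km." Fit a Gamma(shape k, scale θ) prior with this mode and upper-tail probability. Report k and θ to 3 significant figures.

k ≈ 4.09, θ ≈ 9.1

Gamma(k,θ) with k>1 has mode (k−1)θ, so θ = 28.1/(k−1).
Need P(X < 71.7) = 0.95 with θ tied to k this way. Start at k = 2, θ = 28.1: P(X<71.7) ≈ 0.723.
Too low — raise k to concentrate. Iterating converges to k ≈ 4.09.
Then θ = 28.1/(4.09−1) ≈ 9.1.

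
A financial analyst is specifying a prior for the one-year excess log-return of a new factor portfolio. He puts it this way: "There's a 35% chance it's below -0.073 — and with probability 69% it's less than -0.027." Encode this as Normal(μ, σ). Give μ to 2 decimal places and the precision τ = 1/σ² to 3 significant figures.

The p-quantile of Normal(μ,σ) is μ + z_p·σ, with z_{0.35} = -0.3853 and z_{0.69} = 0.4959.
Eliminate σ: μ = (z₂·x₁ − z₁·x₂)/(z₂ − z₁) = (0.4959·-0.073 − (-0.3853)·-0.027)/0.8812 = -0.05.
Then σ = (x₂ − x₁)/(z₂ − z₁) = (-0.027 − -0.073)/0.8812 = 0.05.
Precision τ = 1/σ² = 1/0.0522² = 367.

μ = -0.05, τ = 367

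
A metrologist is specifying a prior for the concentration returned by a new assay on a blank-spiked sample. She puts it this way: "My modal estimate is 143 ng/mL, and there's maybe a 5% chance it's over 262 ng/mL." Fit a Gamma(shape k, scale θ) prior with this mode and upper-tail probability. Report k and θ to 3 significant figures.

k ≈ 8.6, θ ≈ 18.8

Gamma(k,θ) with k>1 has mode (k−1)θ, so θ = 143/(k−1).
Need P(X < 262) = 0.95 with θ tied to k this way. Start at k = 2, θ = 143: P(X<262) ≈ 0.547.
Too low — raise k to concentrate. Iterating converges to k ≈ 8.6.
Then θ = 143/(8.6−1) ≈ 18.8.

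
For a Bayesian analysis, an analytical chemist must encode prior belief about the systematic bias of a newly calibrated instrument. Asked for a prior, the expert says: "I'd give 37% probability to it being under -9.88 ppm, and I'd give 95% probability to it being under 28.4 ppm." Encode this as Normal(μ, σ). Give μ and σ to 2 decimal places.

μ = -3.45, σ = 19.37

The p-quantile of Normal(μ,σ) is μ + z_p·σ, with z_{0.37} = -0.3319 and z_{0.95} = 1.645.
Eliminate σ: μ = (z₂·x₁ − z₁·x₂)/(z₂ − z₁) = (1.645·-9.88 − (-0.3319)·28.4)/1.977 = -3.45.
Then σ = (x₂ − x₁)/(z₂ − z₁) = (28.4 − -9.88)/1.977 = 19.37.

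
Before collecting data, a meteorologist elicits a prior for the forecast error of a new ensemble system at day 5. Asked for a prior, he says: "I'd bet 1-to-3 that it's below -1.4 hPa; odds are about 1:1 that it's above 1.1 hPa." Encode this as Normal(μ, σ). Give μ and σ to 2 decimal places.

μ = 1.10, σ = 3.71

The p-quantile of Normal(μ,σ) is μ + z_p·σ, with z_{0.25} = -0.6745 and z_{0.5} = 0.
Eliminate σ: μ = (z₂·x₁ − z₁·x₂)/(z₂ − z₁) = (0·-1.4 − (-0.6745)·1.1)/0.6745 = 1.10.
Then σ = (x₂ − x₁)/(z₂ − z₁) = (1.1 − -1.4)/0.6745 = 3.71.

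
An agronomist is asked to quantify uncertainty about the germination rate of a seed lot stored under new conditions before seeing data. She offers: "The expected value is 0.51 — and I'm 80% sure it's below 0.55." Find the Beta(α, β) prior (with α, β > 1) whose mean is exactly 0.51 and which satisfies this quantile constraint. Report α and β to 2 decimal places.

With mean 0.51 fixed, write α = 0.51s, β = 0.49s where s = α+β.
Need P(θ < 0.55) = 0.8 under Beta(0.51s, 0.49s). Normal approximation: (q−m)/√(m(1−m)/s) ≈ z_{0.8} = 0.842, so s ≈ 0.51·0.49·(0.842)²/(0.55−0.51)² = 110.6.
At s = 110.6: P(θ<0.55) ≈ 0.800. Adjusting to match 0.8 gives s ≈ 110.87.
So α = 0.51·110.87 ≈ 56.54, β = 0.49·110.87 ≈ 54.33.

α ≈ 56.54, β ≈ 54.33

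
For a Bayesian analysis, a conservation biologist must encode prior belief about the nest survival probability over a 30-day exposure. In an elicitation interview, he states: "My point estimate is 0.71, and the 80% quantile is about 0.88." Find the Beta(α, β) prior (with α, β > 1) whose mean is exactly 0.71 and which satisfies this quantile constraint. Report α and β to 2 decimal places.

With mean 0.71 fixed, write α = 0.71s, β = 0.29s where s = α+β.
Need P(θ < 0.88) = 0.8 under Beta(0.71s, 0.29s). Normal approximation: (q−m)/√(m(1−m)/s) ≈ z_{0.8} = 0.842, so s ≈ 0.71·0.29·(0.842)²/(0.88−0.71)² = 5.0.
At s = 5.0: P(θ<0.88) ≈ 0.797. Adjusting to match 0.8 gives s ≈ 5.13.
So α = 0.71·5.13 ≈ 3.64, β = 0.29·5.13 ≈ 1.49.

α ≈ 3.64, β ≈ 1.49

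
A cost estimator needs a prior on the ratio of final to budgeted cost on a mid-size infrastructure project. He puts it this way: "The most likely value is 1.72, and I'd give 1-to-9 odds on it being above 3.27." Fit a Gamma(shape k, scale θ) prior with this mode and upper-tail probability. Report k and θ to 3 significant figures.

k ≈ 5.63, θ ≈ 0.371

Gamma(k,θ) with k>1 has mode (k−1)θ, so θ = 1.72/(k−1).
Need P(X < 3.27) = 0.9 with θ tied to k this way. Start at k = 2, θ = 1.72: P(X<3.27) ≈ 0.567.
Too low — raise k to concentrate. Iterating converges to k ≈ 5.63.
Then θ = 1.72/(5.63−1) ≈ 0.371.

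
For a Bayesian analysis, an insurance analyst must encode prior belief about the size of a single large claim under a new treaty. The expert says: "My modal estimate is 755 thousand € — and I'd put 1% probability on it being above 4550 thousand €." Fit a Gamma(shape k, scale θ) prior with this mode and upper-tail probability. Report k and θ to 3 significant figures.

k ≈ 2.15, θ ≈ 659

Gamma(k,θ) with k>1 has mode (k−1)θ, so θ = 755/(k−1).
Need P(X < 4550) = 0.99 with θ tied to k this way. Start at k = 2, θ = 755: P(X<4550) ≈ 0.983.
Too low — raise k to concentrate. Iterating converges to k ≈ 2.15.
Then θ = 755/(2.15−1) ≈ 659.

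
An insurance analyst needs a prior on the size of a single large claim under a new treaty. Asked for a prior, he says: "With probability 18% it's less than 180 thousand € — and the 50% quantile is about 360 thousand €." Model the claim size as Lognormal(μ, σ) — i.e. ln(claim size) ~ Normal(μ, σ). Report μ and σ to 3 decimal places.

If T ~ Lognormal(μ,σ) then ln T ~ Normal(μ,σ), so the p-quantile of ln T is μ + z_p·σ.
ln(180) = 5.193 and ln(360) = 5.886; z_{0.18} = -0.9154, z_{0.5} = 0.
σ = (5.886 − 5.193)/(0 − (-0.9154)) = 0.757.
μ = 5.193 − (-0.9154)·0.757 = 5.886.

μ ≈ 5.886, σ ≈ 0.757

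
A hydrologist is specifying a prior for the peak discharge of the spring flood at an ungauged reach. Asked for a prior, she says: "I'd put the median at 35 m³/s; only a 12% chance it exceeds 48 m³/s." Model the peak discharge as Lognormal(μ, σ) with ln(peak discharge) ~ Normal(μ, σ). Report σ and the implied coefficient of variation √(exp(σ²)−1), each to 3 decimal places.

σ ≈ 0.269, CV ≈ 0.274

If T ~ Lognormal(μ,σ) then ln T ~ Normal(μ,σ), so the p-quantile of ln T is μ + z_p·σ.
ln(35) = 3.555 and ln(48) = 3.871; z_{0.5} = 0, z_{0.88} = 1.175.
σ = (3.871 − 3.555)/(1.175 − (0)) = 0.269.
μ = 3.555 − (0)·0.269 = 3.555.
CV = √(exp(σ²)−1) = √(exp(0.0723)−1) = 0.274.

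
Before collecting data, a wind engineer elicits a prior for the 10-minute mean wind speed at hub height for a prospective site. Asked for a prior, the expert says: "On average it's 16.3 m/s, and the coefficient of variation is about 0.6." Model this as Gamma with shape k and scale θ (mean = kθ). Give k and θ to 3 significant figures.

k ≈ 2.78, θ ≈ 5.87

For Gamma(k, scale θ): mean = kθ, variance = kθ², so CV = 1/√k.
CV = 0.6, hence k = 1/CV² = 2.78.
Then θ = mean/k = 16.3/2.78 = 5.87.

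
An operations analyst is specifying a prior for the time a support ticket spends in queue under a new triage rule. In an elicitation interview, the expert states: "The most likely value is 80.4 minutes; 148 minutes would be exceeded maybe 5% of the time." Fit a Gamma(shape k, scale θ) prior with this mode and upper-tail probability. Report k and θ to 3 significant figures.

Gamma(k,θ) with k>1 has mode (k−1)θ, so θ = 80.4/(k−1).
Need P(X < 148) = 0.95 with θ tied to k this way. Start at k = 2, θ = 80.4: P(X<148) ≈ 0.549.
Too low — raise k to concentrate. Iterating converges to k ≈ 8.48.
Then θ = 80.4/(8.48−1) ≈ 10.8.

k ≈ 8.48, θ ≈ 10.8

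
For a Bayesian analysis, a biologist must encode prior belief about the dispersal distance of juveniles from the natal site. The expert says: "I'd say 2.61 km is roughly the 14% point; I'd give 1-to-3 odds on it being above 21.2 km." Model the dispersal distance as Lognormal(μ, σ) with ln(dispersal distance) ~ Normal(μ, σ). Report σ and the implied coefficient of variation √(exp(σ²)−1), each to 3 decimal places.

If T ~ Lognormal(μ,σ) then ln T ~ Normal(μ,σ), so the p-quantile of ln T is μ + z_p·σ.
ln(2.61) = 0.9594 and ln(21.2) = 3.054; z_{0.14} = -1.08, z_{0.75} = 0.6745.
σ = (3.054 − 0.9594)/(0.6745 − (-1.08)) = 1.194.
μ = 0.9594 − (-1.08)·1.194 = 2.249.
CV = √(exp(σ²)−1) = √(exp(1.4248)−1) = 1.777.

σ ≈ 1.194, CV ≈ 1.777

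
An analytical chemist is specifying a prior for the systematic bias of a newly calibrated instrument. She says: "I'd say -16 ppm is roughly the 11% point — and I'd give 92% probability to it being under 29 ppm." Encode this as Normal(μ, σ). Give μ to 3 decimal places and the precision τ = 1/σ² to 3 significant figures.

The p-quantile of Normal(μ,σ) is μ + z_p·σ, with z_{0.11} = -1.227 and z_{0.92} = 1.405.
Eliminate σ: μ = (z₂·x₁ − z₁·x₂)/(z₂ − z₁) = (1.405·-16 − (-1.227)·29)/2.632 = 4.973.
Then σ = (x₂ − x₁)/(z₂ − z₁) = (29 − -16)/2.632 = 17.100.
Precision τ = 1/σ² = 1/17.1² = 0.00342.

μ = 4.973, τ = 0.00342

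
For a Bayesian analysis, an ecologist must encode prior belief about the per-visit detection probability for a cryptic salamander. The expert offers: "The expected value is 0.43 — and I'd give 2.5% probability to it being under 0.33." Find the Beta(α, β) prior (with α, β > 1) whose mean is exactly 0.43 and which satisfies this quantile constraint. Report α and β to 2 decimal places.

With mean 0.43 fixed, write α = 0.43s, β = 0.57s where s = α+β.
Need P(θ < 0.33) = 0.025 under Beta(0.43s, 0.57s). Normal approximation: (q−m)/√(m(1−m)/s) ≈ z_{0.025} = -1.96, so s ≈ 0.43·0.57·(-1.96)²/(0.33−0.43)² = 94.2.
At s = 94.2: P(θ<0.33) ≈ 0.022. Adjusting to match 0.025 gives s ≈ 89.99.
So α = 0.43·89.99 ≈ 38.69, β = 0.57·89.99 ≈ 51.29.

α ≈ 38.69, β ≈ 51.29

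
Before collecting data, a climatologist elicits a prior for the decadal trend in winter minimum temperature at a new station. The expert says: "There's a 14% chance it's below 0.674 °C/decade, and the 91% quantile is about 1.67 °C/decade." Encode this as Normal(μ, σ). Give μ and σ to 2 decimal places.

The p-quantile of Normal(μ,σ) is μ + z_p·σ, with z_{0.14} = -1.08 and z_{0.91} = 1.341.
Eliminate σ: μ = (z₂·x₁ − z₁·x₂)/(z₂ − z₁) = (1.341·0.674 − (-1.08)·1.67)/2.421 = 1.12.
Then σ = (x₂ − x₁)/(z₂ − z₁) = (1.67 − 0.674)/2.421 = 0.41.

μ = 1.12, σ = 0.41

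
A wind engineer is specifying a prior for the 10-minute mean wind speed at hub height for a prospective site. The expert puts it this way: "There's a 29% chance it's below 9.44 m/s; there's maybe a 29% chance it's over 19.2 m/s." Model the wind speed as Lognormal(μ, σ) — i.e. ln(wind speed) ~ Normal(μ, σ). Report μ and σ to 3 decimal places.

μ ≈ 2.600, σ ≈ 0.641

If T ~ Lognormal(μ,σ) then ln T ~ Normal(μ,σ), so the p-quantile of ln T is μ + z_p·σ.
ln(9.44) = 2.245 and ln(19.2) = 2.955; z_{0.29} = -0.5534, z_{0.71} = 0.5534.
σ = (2.955 − 2.245)/(0.5534 − (-0.5534)) = 0.641.
μ = 2.245 − (-0.5534)·0.641 = 2.600.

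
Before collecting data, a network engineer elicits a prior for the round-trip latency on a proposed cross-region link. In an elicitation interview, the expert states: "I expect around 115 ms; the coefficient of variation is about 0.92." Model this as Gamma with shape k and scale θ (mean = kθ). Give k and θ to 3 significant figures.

k ≈ 1.18, θ ≈ 97.3

For Gamma(k, scale θ): mean = kθ, variance = kθ², so CV = 1/√k.
CV = 0.92, hence k = 1/CV² = 1.18.
Then θ = mean/k = 115/1.18 = 97.3.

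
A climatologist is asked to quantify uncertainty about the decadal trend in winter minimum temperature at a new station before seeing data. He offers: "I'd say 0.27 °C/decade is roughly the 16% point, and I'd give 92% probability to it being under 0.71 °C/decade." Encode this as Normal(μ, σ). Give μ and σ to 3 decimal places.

The p-quantile of Normal(μ,σ) is μ + z_p·σ, with z_{0.16} = -0.9945 and z_{0.92} = 1.405.
Eliminate σ: μ = (z₂·x₁ − z₁·x₂)/(z₂ − z₁) = (1.405·0.27 − (-0.9945)·0.71)/2.4 = 0.452.
Then σ = (x₂ − x₁)/(z₂ − z₁) = (0.71 − 0.27)/2.4 = 0.183.

μ = 0.452, σ = 0.183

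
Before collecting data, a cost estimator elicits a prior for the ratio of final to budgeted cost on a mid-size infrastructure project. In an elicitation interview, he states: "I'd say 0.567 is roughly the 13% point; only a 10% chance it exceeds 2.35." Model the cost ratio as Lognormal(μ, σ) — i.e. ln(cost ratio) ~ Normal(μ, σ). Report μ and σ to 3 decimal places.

If T ~ Lognormal(μ,σ) then ln T ~ Normal(μ,σ), so the p-quantile of ln T is μ + z_p·σ.
ln(0.567) = -0.5674 and ln(2.35) = 0.8544; z_{0.13} = -1.126, z_{0.9} = 1.282.
σ = (0.8544 − -0.5674)/(1.282 − (-1.126)) = 0.590.
μ = -0.5674 − (-1.126)·0.590 = 0.098.

μ ≈ 0.098, σ ≈ 0.590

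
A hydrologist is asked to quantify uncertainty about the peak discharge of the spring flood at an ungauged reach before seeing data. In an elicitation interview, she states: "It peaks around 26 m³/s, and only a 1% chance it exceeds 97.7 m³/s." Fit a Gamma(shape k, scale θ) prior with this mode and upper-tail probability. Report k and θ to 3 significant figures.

k ≈ 3.43, θ ≈ 10.7

Gamma(k,θ) with k>1 has mode (k−1)θ, so θ = 26/(k−1).
Need P(X < 97.7) = 0.99 with θ tied to k this way. Start at k = 2, θ = 26: P(X<97.7) ≈ 0.889.
Too low — raise k to concentrate. Iterating converges to k ≈ 3.43.
Then θ = 26/(3.43−1) ≈ 10.7.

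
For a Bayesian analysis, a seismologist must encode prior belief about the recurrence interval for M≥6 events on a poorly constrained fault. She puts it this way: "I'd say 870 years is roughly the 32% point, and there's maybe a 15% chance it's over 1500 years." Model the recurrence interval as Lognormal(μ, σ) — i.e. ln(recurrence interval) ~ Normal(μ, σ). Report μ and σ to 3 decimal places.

If T ~ Lognormal(μ,σ) then ln T ~ Normal(μ,σ), so the p-quantile of ln T is μ + z_p·σ.
ln(870) = 6.768 and ln(1500) = 7.313; z_{0.32} = -0.4677, z_{0.85} = 1.036.
σ = (7.313 − 6.768)/(1.036 − (-0.4677)) = 0.362.
μ = 6.768 − (-0.4677)·0.362 = 6.938.

μ ≈ 6.938, σ ≈ 0.362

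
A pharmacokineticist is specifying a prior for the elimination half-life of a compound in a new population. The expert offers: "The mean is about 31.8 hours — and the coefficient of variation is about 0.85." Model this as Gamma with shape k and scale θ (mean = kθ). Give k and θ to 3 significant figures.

k ≈ 1.38, θ ≈ 23

For Gamma(k, scale θ): mean = kθ, variance = kθ², so CV = 1/√k.
CV = 0.85, hence k = 1/CV² = 1.38.
Then θ = mean/k = 31.8/1.38 = 23.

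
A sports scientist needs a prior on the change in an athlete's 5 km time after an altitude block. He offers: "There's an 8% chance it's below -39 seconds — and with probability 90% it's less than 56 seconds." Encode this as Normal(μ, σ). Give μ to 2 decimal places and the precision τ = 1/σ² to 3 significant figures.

The p-quantile of Normal(μ,σ) is μ + z_p·σ, with z_{0.08} = -1.405 and z_{0.9} = 1.282.
Eliminate σ: μ = (z₂·x₁ − z₁·x₂)/(z₂ − z₁) = (1.282·-39 − (-1.405)·56)/2.687 = 10.68.
Then σ = (x₂ − x₁)/(z₂ − z₁) = (56 − -39)/2.687 = 35.36.
Precision τ = 1/σ² = 1/35.36² = 0.0008.

μ = 10.68, τ = 0.0008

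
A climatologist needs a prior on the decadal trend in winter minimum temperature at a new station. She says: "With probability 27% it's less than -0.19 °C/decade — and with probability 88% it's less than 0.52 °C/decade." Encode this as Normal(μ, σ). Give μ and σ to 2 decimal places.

For Normal(μ,σ), the p-quantile is μ + z_p·σ. Here z_{0.27} = -0.6128, z_{0.88} = 1.175.
So -0.19 = μ − 0.6128σ and 0.52 = μ + 1.175σ.
Subtracting: σ = (0.52 − -0.19)/(1.175 − (-0.6128)) = 0.40.
Then μ = -0.19 − (-0.6128)·0.40 = 0.05.

μ = 0.05, σ = 0.40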